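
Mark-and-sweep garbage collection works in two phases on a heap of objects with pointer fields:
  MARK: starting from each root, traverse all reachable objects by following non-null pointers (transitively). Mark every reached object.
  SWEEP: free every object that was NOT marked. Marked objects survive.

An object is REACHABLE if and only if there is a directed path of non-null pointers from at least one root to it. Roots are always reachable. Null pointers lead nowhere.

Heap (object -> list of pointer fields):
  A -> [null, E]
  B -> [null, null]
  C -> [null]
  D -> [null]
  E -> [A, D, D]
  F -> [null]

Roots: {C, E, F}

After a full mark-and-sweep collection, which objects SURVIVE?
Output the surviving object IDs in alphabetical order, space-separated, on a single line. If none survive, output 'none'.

Answer: A C D E F

Derivation:
Roots: C E F
Mark C: refs=null, marked=C
Mark E: refs=A D D, marked=C E
Mark F: refs=null, marked=C E F
Mark A: refs=null E, marked=A C E F
Mark D: refs=null, marked=A C D E F
Unmarked (collected): B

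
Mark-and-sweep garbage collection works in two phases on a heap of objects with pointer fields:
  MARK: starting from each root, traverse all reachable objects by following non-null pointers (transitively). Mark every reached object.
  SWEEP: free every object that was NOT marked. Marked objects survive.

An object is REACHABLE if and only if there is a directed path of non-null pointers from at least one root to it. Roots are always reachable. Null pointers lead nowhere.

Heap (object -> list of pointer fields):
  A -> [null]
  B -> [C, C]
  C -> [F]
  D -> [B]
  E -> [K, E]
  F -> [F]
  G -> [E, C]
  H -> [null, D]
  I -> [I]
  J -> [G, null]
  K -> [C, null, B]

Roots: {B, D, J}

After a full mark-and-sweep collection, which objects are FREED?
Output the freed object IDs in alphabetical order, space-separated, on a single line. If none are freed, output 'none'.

Roots: B D J
Mark B: refs=C C, marked=B
Mark D: refs=B, marked=B D
Mark J: refs=G null, marked=B D J
Mark C: refs=F, marked=B C D J
Mark G: refs=E C, marked=B C D G J
Mark F: refs=F, marked=B C D F G J
Mark E: refs=K E, marked=B C D E F G J
Mark K: refs=C null B, marked=B C D E F G J K
Unmarked (collected): A H I

Answer: A H I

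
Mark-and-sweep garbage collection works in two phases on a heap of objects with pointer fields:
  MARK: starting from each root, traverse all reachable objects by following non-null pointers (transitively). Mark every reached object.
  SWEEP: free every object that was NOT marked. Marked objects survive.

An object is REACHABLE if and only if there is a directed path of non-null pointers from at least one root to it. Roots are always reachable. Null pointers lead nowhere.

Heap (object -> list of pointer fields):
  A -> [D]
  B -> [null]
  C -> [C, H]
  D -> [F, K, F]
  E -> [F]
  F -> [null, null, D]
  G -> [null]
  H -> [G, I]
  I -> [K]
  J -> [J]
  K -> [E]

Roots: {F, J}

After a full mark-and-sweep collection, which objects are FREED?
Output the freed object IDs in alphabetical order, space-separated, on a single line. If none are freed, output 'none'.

Roots: F J
Mark F: refs=null null D, marked=F
Mark J: refs=J, marked=F J
Mark D: refs=F K F, marked=D F J
Mark K: refs=E, marked=D F J K
Mark E: refs=F, marked=D E F J K
Unmarked (collected): A B C G H I

Answer: A B C G H I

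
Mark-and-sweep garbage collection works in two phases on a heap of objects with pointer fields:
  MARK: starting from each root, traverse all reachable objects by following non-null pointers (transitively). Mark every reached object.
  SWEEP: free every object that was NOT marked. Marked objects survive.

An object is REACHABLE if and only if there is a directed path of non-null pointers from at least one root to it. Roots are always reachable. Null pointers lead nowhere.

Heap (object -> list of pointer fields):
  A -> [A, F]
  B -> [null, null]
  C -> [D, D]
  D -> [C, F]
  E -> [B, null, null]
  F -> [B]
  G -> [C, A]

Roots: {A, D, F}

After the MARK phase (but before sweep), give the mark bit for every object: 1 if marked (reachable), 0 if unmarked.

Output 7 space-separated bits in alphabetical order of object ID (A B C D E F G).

Roots: A D F
Mark A: refs=A F, marked=A
Mark D: refs=C F, marked=A D
Mark F: refs=B, marked=A D F
Mark C: refs=D D, marked=A C D F
Mark B: refs=null null, marked=A B C D F
Unmarked (collected): E G

Answer: 1 1 1 1 0 1 0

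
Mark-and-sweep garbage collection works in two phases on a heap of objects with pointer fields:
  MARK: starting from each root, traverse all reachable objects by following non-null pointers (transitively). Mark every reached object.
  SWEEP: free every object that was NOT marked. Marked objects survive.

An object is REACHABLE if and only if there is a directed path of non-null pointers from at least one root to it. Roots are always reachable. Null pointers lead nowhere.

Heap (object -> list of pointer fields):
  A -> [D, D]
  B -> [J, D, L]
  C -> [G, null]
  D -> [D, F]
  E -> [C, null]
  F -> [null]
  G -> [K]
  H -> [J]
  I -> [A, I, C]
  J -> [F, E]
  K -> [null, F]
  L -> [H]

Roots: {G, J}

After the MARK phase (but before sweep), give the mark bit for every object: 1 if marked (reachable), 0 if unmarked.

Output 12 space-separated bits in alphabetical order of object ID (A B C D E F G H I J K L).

Roots: G J
Mark G: refs=K, marked=G
Mark J: refs=F E, marked=G J
Mark K: refs=null F, marked=G J K
Mark F: refs=null, marked=F G J K
Mark E: refs=C null, marked=E F G J K
Mark C: refs=G null, marked=C E F G J K
Unmarked (collected): A B D H I L

Answer: 0 0 1 0 1 1 1 0 0 1 1 0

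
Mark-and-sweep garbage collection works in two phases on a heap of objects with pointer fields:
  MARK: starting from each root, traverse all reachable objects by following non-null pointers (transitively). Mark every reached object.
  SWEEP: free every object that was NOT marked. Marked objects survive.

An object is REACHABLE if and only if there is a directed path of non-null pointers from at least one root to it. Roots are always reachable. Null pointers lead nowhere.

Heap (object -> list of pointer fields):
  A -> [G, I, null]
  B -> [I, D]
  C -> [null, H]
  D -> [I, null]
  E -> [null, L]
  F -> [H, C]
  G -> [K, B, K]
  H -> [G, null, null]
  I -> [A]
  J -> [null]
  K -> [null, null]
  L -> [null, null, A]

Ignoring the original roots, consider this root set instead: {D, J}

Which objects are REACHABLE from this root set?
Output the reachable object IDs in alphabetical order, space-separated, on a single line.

Roots: D J
Mark D: refs=I null, marked=D
Mark J: refs=null, marked=D J
Mark I: refs=A, marked=D I J
Mark A: refs=G I null, marked=A D I J
Mark G: refs=K B K, marked=A D G I J
Mark K: refs=null null, marked=A D G I J K
Mark B: refs=I D, marked=A B D G I J K
Unmarked (collected): C E F H L

Answer: A B D G I J K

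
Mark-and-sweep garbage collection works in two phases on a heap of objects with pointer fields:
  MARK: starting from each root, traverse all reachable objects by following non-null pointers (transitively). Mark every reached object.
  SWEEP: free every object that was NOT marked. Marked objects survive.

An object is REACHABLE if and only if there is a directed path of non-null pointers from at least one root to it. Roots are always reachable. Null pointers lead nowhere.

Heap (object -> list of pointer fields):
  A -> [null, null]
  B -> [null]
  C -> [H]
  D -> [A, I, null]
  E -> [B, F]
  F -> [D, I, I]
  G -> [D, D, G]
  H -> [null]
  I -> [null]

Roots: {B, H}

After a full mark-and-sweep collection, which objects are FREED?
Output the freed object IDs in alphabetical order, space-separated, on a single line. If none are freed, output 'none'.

Roots: B H
Mark B: refs=null, marked=B
Mark H: refs=null, marked=B H
Unmarked (collected): A C D E F G I

Answer: A C D E F G I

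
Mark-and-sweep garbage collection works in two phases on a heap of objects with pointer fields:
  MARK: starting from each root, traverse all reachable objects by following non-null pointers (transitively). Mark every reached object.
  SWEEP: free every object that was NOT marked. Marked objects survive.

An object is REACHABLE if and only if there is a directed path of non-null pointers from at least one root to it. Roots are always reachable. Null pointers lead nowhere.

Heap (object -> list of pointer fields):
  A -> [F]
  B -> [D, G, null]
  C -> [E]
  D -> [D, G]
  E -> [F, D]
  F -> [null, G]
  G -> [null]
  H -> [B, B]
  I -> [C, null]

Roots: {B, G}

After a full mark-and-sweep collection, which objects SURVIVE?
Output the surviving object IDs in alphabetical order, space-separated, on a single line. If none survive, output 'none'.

Roots: B G
Mark B: refs=D G null, marked=B
Mark G: refs=null, marked=B G
Mark D: refs=D G, marked=B D G
Unmarked (collected): A C E F H I

Answer: B D G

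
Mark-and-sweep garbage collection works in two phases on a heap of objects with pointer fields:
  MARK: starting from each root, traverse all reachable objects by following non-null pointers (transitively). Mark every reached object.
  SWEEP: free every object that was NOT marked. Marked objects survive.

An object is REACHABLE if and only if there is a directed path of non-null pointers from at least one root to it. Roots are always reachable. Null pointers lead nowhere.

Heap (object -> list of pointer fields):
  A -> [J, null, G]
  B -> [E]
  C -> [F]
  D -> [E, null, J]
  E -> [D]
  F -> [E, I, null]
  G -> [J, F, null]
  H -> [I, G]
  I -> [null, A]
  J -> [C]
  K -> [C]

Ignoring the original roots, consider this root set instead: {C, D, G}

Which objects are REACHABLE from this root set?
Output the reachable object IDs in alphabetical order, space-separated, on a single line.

Roots: C D G
Mark C: refs=F, marked=C
Mark D: refs=E null J, marked=C D
Mark G: refs=J F null, marked=C D G
Mark F: refs=E I null, marked=C D F G
Mark E: refs=D, marked=C D E F G
Mark J: refs=C, marked=C D E F G J
Mark I: refs=null A, marked=C D E F G I J
Mark A: refs=J null G, marked=A C D E F G I J
Unmarked (collected): B H K

Answer: A C D E F G I J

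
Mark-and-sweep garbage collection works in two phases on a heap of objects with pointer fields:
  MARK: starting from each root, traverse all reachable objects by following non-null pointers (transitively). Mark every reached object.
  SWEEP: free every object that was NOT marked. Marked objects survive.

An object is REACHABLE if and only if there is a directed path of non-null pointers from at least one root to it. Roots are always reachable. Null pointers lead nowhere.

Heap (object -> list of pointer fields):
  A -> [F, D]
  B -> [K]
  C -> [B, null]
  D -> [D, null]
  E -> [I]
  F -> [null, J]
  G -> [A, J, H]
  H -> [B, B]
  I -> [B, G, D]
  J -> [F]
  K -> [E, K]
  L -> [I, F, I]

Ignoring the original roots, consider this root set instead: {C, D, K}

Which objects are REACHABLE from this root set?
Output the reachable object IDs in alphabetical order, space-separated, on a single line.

Roots: C D K
Mark C: refs=B null, marked=C
Mark D: refs=D null, marked=C D
Mark K: refs=E K, marked=C D K
Mark B: refs=K, marked=B C D K
Mark E: refs=I, marked=B C D E K
Mark I: refs=B G D, marked=B C D E I K
Mark G: refs=A J H, marked=B C D E G I K
Mark A: refs=F D, marked=A B C D E G I K
Mark J: refs=F, marked=A B C D E G I J K
Mark H: refs=B B, marked=A B C D E G H I J K
Mark F: refs=null J, marked=A B C D E F G H I J K
Unmarked (collected): L

Answer: A B C D E F G H I J K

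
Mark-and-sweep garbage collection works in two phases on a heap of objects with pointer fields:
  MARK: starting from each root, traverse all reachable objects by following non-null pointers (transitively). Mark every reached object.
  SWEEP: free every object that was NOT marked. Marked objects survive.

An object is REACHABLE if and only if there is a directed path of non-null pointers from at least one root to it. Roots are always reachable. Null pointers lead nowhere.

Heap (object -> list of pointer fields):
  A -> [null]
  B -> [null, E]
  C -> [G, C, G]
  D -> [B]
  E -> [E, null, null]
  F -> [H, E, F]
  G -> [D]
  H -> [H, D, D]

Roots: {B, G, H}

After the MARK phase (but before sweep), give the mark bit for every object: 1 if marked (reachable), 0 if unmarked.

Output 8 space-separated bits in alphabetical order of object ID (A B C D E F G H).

Answer: 0 1 0 1 1 0 1 1

Derivation:
Roots: B G H
Mark B: refs=null E, marked=B
Mark G: refs=D, marked=B G
Mark H: refs=H D D, marked=B G H
Mark E: refs=E null null, marked=B E G H
Mark D: refs=B, marked=B D E G H
Unmarked (collected): A C F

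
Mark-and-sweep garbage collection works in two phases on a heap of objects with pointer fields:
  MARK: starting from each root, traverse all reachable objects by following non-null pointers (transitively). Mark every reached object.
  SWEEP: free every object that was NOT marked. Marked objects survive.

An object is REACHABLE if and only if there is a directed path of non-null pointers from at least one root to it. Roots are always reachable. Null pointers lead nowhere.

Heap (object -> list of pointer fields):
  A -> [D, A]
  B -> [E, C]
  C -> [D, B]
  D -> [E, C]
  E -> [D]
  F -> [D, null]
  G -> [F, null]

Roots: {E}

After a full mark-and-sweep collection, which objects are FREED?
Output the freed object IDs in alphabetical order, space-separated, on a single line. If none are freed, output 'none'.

Roots: E
Mark E: refs=D, marked=E
Mark D: refs=E C, marked=D E
Mark C: refs=D B, marked=C D E
Mark B: refs=E C, marked=B C D E
Unmarked (collected): A F G

Answer: A F G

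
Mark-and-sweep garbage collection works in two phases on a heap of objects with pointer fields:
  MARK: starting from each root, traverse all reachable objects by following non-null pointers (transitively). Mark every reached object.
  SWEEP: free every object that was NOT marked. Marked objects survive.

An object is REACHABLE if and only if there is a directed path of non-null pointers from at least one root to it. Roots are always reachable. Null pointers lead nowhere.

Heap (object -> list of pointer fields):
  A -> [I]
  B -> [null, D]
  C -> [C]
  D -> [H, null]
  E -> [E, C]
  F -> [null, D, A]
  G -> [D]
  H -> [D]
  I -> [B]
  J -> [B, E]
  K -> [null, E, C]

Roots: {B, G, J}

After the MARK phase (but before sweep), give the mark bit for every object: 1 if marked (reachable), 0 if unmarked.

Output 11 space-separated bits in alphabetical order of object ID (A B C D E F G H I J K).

Roots: B G J
Mark B: refs=null D, marked=B
Mark G: refs=D, marked=B G
Mark J: refs=B E, marked=B G J
Mark D: refs=H null, marked=B D G J
Mark E: refs=E C, marked=B D E G J
Mark H: refs=D, marked=B D E G H J
Mark C: refs=C, marked=B C D E G H J
Unmarked (collected): A F I K

Answer: 0 1 1 1 1 0 1 1 0 1 0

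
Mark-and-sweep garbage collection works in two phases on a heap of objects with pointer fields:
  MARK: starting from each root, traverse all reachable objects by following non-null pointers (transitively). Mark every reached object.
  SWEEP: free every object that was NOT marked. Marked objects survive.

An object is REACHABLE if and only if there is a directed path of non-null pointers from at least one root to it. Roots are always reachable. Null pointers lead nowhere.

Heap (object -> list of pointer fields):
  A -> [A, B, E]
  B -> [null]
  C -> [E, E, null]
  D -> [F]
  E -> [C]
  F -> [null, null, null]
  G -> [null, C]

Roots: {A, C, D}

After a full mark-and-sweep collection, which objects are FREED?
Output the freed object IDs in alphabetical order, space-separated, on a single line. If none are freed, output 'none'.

Answer: G

Derivation:
Roots: A C D
Mark A: refs=A B E, marked=A
Mark C: refs=E E null, marked=A C
Mark D: refs=F, marked=A C D
Mark B: refs=null, marked=A B C D
Mark E: refs=C, marked=A B C D E
Mark F: refs=null null null, marked=A B C D E F
Unmarked (collected): G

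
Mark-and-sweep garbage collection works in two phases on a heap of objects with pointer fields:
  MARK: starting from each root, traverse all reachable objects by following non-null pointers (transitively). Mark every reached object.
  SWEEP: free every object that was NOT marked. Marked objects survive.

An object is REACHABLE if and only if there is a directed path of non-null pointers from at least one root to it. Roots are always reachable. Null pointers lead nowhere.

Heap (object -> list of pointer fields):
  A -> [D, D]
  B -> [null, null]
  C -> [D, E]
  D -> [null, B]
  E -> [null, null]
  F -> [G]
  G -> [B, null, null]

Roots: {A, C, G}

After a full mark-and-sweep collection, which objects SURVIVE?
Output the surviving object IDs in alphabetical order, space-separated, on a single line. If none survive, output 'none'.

Answer: A B C D E G

Derivation:
Roots: A C G
Mark A: refs=D D, marked=A
Mark C: refs=D E, marked=A C
Mark G: refs=B null null, marked=A C G
Mark D: refs=null B, marked=A C D G
Mark E: refs=null null, marked=A C D E G
Mark B: refs=null null, marked=A B C D E G
Unmarked (collected): F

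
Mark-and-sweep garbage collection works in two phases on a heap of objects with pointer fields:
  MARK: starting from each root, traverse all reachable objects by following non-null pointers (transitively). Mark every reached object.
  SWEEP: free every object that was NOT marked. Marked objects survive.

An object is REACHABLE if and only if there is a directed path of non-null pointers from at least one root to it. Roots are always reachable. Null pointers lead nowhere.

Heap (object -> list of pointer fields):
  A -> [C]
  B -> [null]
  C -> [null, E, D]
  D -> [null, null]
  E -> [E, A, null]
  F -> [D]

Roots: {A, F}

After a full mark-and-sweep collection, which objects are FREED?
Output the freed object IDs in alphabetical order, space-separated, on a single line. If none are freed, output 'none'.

Answer: B

Derivation:
Roots: A F
Mark A: refs=C, marked=A
Mark F: refs=D, marked=A F
Mark C: refs=null E D, marked=A C F
Mark D: refs=null null, marked=A C D F
Mark E: refs=E A null, marked=A C D E F
Unmarked (collected): B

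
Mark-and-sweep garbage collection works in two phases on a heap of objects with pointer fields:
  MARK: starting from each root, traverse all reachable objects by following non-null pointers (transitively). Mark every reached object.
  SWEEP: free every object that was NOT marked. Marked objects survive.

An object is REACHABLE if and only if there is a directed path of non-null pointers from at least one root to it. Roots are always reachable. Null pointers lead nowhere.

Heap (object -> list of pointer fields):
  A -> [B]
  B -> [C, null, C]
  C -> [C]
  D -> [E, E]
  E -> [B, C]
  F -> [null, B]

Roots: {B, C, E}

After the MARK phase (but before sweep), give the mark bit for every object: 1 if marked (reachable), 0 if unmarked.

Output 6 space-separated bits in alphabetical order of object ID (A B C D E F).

Roots: B C E
Mark B: refs=C null C, marked=B
Mark C: refs=C, marked=B C
Mark E: refs=B C, marked=B C E
Unmarked (collected): A D F

Answer: 0 1 1 0 1 0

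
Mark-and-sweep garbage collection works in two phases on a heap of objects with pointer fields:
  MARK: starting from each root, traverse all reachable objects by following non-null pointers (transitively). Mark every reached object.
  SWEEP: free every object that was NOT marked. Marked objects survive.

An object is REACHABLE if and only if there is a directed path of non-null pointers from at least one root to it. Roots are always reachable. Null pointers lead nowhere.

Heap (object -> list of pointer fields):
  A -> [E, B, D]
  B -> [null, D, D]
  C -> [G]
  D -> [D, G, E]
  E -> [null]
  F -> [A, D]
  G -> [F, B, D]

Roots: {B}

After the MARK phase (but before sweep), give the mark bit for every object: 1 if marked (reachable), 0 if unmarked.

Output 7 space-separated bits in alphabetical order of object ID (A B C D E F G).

Roots: B
Mark B: refs=null D D, marked=B
Mark D: refs=D G E, marked=B D
Mark G: refs=F B D, marked=B D G
Mark E: refs=null, marked=B D E G
Mark F: refs=A D, marked=B D E F G
Mark A: refs=E B D, marked=A B D E F G
Unmarked (collected): C

Answer: 1 1 0 1 1 1 1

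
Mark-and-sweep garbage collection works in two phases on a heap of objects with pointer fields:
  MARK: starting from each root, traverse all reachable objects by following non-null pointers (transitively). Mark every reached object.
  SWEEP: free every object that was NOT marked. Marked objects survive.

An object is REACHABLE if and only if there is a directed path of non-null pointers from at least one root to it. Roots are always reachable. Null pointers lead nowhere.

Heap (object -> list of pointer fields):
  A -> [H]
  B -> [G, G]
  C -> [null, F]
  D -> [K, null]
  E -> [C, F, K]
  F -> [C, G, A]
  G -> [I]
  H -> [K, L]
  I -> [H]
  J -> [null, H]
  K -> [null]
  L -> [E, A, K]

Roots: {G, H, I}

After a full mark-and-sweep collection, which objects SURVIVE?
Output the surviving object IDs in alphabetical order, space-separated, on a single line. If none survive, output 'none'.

Roots: G H I
Mark G: refs=I, marked=G
Mark H: refs=K L, marked=G H
Mark I: refs=H, marked=G H I
Mark K: refs=null, marked=G H I K
Mark L: refs=E A K, marked=G H I K L
Mark E: refs=C F K, marked=E G H I K L
Mark A: refs=H, marked=A E G H I K L
Mark C: refs=null F, marked=A C E G H I K L
Mark F: refs=C G A, marked=A C E F G H I K L
Unmarked (collected): B D J

Answer: A C E F G H I K L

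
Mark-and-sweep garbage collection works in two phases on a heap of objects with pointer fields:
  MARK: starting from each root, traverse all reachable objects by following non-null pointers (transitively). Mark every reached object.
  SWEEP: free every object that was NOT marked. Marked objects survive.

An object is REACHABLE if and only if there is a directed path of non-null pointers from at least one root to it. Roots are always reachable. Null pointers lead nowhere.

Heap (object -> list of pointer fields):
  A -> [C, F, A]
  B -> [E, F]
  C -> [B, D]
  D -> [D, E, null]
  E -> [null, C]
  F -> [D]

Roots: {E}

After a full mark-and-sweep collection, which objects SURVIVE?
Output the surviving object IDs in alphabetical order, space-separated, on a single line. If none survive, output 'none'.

Roots: E
Mark E: refs=null C, marked=E
Mark C: refs=B D, marked=C E
Mark B: refs=E F, marked=B C E
Mark D: refs=D E null, marked=B C D E
Mark F: refs=D, marked=B C D E F
Unmarked (collected): A

Answer: B C D E F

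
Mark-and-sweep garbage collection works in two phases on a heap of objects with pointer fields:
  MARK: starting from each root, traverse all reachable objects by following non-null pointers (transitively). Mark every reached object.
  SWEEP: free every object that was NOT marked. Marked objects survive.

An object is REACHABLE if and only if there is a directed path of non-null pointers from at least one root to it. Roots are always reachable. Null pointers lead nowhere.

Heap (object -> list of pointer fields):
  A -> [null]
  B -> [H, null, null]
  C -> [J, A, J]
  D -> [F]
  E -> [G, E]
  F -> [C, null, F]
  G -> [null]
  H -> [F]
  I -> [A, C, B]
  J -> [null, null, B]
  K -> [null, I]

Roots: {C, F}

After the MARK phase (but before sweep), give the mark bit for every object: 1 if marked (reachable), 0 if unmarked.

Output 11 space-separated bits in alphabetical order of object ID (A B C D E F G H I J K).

Answer: 1 1 1 0 0 1 0 1 0 1 0

Derivation:
Roots: C F
Mark C: refs=J A J, marked=C
Mark F: refs=C null F, marked=C F
Mark J: refs=null null B, marked=C F J
Mark A: refs=null, marked=A C F J
Mark B: refs=H null null, marked=A B C F J
Mark H: refs=F, marked=A B C F H J
Unmarked (collected): D E G I K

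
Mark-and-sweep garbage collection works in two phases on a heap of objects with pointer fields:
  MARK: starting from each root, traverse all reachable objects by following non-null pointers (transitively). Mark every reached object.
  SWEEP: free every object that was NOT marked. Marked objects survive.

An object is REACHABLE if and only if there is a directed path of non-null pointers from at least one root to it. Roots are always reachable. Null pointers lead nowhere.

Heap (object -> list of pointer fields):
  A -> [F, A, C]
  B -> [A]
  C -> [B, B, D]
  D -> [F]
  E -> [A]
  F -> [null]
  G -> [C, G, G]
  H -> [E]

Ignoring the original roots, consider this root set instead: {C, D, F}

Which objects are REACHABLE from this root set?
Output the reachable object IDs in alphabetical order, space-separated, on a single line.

Roots: C D F
Mark C: refs=B B D, marked=C
Mark D: refs=F, marked=C D
Mark F: refs=null, marked=C D F
Mark B: refs=A, marked=B C D F
Mark A: refs=F A C, marked=A B C D F
Unmarked (collected): E G H

Answer: A B C D F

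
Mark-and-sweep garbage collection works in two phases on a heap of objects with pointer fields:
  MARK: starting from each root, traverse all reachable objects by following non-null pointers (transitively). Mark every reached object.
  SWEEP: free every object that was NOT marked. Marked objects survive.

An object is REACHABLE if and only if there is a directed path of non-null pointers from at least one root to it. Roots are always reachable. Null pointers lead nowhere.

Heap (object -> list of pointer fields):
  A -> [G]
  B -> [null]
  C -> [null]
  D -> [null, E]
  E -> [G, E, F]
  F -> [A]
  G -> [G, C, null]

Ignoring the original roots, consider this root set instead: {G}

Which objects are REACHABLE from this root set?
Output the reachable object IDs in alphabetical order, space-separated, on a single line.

Answer: C G

Derivation:
Roots: G
Mark G: refs=G C null, marked=G
Mark C: refs=null, marked=C G
Unmarked (collected): A B D E F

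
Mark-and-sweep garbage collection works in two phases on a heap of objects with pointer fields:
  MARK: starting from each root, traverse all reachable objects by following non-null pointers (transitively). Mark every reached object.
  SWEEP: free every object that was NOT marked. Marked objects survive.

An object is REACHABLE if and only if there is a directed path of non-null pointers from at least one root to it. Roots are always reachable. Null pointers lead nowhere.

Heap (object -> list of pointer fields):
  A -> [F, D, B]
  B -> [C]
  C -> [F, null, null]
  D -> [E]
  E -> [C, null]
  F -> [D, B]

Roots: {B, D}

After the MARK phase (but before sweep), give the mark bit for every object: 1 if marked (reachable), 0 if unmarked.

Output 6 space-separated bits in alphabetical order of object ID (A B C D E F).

Roots: B D
Mark B: refs=C, marked=B
Mark D: refs=E, marked=B D
Mark C: refs=F null null, marked=B C D
Mark E: refs=C null, marked=B C D E
Mark F: refs=D B, marked=B C D E F
Unmarked (collected): A

Answer: 0 1 1 1 1 1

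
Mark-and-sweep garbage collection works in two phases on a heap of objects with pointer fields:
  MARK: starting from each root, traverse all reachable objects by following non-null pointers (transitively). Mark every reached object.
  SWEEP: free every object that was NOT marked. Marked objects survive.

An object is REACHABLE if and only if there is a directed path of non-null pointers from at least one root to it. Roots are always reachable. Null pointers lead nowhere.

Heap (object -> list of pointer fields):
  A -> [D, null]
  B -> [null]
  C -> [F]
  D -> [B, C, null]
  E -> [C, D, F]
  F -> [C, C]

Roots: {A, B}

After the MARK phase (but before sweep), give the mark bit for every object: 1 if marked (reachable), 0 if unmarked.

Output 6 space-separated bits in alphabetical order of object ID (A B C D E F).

Roots: A B
Mark A: refs=D null, marked=A
Mark B: refs=null, marked=A B
Mark D: refs=B C null, marked=A B D
Mark C: refs=F, marked=A B C D
Mark F: refs=C C, marked=A B C D F
Unmarked (collected): E

Answer: 1 1 1 1 0 1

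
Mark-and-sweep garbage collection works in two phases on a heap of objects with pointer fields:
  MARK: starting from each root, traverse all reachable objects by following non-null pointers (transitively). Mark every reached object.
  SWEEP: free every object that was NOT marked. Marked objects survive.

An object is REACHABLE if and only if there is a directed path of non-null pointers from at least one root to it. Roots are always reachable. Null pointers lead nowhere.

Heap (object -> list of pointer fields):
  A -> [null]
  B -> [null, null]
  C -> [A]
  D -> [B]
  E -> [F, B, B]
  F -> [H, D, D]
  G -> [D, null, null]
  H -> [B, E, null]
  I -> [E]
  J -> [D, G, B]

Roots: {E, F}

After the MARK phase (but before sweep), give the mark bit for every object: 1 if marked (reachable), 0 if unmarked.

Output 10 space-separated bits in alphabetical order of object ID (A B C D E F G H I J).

Answer: 0 1 0 1 1 1 0 1 0 0

Derivation:
Roots: E F
Mark E: refs=F B B, marked=E
Mark F: refs=H D D, marked=E F
Mark B: refs=null null, marked=B E F
Mark H: refs=B E null, marked=B E F H
Mark D: refs=B, marked=B D E F H
Unmarked (collected): A C G I J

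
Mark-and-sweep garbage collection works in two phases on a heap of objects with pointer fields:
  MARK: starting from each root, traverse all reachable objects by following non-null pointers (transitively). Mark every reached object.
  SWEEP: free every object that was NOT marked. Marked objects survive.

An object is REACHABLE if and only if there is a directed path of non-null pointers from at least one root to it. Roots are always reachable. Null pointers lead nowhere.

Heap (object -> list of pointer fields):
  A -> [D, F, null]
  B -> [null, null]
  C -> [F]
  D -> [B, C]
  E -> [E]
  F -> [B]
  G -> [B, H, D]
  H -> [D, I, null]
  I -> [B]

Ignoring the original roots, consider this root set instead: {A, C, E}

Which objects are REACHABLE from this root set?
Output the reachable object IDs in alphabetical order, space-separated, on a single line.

Answer: A B C D E F

Derivation:
Roots: A C E
Mark A: refs=D F null, marked=A
Mark C: refs=F, marked=A C
Mark E: refs=E, marked=A C E
Mark D: refs=B C, marked=A C D E
Mark F: refs=B, marked=A C D E F
Mark B: refs=null null, marked=A B C D E F
Unmarked (collected): G H I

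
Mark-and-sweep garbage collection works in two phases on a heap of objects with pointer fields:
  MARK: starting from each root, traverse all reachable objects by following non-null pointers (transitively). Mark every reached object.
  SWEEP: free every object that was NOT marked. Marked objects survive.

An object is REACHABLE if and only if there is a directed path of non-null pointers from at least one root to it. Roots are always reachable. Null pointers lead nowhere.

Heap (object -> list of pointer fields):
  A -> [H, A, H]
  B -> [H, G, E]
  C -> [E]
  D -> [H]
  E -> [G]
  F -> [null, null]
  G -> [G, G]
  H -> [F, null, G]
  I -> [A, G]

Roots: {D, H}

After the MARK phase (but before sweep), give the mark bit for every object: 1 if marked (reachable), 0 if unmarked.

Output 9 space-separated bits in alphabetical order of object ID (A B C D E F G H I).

Answer: 0 0 0 1 0 1 1 1 0

Derivation:
Roots: D H
Mark D: refs=H, marked=D
Mark H: refs=F null G, marked=D H
Mark F: refs=null null, marked=D F H
Mark G: refs=G G, marked=D F G H
Unmarked (collected): A B C E I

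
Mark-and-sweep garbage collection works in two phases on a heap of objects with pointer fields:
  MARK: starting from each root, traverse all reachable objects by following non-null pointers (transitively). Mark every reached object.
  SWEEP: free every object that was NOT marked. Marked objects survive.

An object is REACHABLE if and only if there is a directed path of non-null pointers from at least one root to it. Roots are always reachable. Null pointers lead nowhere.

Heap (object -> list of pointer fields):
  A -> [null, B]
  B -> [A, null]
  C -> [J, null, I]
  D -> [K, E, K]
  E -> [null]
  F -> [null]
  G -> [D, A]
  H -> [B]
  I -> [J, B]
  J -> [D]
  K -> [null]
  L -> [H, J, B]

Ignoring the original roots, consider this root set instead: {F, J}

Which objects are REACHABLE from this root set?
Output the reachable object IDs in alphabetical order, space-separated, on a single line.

Roots: F J
Mark F: refs=null, marked=F
Mark J: refs=D, marked=F J
Mark D: refs=K E K, marked=D F J
Mark K: refs=null, marked=D F J K
Mark E: refs=null, marked=D E F J K
Unmarked (collected): A B C G H I L

Answer: D E F J K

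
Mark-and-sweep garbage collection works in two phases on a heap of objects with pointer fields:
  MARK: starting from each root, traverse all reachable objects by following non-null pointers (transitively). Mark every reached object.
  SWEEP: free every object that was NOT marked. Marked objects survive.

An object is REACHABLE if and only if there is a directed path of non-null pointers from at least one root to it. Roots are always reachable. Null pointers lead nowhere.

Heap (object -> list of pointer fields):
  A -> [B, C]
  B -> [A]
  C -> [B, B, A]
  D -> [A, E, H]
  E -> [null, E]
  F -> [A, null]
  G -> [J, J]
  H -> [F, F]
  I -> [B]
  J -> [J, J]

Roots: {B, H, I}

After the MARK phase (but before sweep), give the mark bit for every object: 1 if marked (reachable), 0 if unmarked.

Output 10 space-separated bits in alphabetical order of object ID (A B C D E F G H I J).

Answer: 1 1 1 0 0 1 0 1 1 0

Derivation:
Roots: B H I
Mark B: refs=A, marked=B
Mark H: refs=F F, marked=B H
Mark I: refs=B, marked=B H I
Mark A: refs=B C, marked=A B H I
Mark F: refs=A null, marked=A B F H I
Mark C: refs=B B A, marked=A B C F H I
Unmarked (collected): D E G J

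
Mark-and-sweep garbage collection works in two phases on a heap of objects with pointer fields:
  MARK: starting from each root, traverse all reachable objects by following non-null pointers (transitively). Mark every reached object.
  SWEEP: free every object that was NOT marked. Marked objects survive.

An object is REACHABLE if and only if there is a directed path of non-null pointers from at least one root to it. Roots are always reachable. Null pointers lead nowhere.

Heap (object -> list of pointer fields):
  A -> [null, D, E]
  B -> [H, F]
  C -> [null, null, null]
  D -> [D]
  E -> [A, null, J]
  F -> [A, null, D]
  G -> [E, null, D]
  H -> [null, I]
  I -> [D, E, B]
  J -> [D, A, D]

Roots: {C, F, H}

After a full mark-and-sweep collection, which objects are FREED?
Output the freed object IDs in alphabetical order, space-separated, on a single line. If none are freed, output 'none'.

Roots: C F H
Mark C: refs=null null null, marked=C
Mark F: refs=A null D, marked=C F
Mark H: refs=null I, marked=C F H
Mark A: refs=null D E, marked=A C F H
Mark D: refs=D, marked=A C D F H
Mark I: refs=D E B, marked=A C D F H I
Mark E: refs=A null J, marked=A C D E F H I
Mark B: refs=H F, marked=A B C D E F H I
Mark J: refs=D A D, marked=A B C D E F H I J
Unmarked (collected): G

Answer: G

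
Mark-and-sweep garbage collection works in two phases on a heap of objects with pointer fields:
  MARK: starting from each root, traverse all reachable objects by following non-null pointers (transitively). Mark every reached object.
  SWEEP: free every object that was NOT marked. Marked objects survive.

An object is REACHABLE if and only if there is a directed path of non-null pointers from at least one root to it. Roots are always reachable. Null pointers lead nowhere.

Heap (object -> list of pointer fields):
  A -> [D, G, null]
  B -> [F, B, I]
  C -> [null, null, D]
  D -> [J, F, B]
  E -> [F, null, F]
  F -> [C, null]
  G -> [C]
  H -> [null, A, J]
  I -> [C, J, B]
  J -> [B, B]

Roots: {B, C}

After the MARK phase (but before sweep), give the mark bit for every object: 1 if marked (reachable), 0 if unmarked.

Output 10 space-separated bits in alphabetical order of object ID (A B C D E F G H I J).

Roots: B C
Mark B: refs=F B I, marked=B
Mark C: refs=null null D, marked=B C
Mark F: refs=C null, marked=B C F
Mark I: refs=C J B, marked=B C F I
Mark D: refs=J F B, marked=B C D F I
Mark J: refs=B B, marked=B C D F I J
Unmarked (collected): A E G H

Answer: 0 1 1 1 0 1 0 0 1 1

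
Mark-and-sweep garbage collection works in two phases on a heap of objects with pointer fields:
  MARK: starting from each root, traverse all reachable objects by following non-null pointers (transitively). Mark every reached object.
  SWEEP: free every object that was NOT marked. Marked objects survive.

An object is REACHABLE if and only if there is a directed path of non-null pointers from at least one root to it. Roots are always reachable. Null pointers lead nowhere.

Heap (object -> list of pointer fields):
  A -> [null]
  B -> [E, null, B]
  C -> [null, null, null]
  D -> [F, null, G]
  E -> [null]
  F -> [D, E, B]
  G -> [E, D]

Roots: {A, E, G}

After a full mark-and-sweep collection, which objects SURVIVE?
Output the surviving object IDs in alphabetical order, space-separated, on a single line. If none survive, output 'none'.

Roots: A E G
Mark A: refs=null, marked=A
Mark E: refs=null, marked=A E
Mark G: refs=E D, marked=A E G
Mark D: refs=F null G, marked=A D E G
Mark F: refs=D E B, marked=A D E F G
Mark B: refs=E null B, marked=A B D E F G
Unmarked (collected): C

Answer: A B D E F G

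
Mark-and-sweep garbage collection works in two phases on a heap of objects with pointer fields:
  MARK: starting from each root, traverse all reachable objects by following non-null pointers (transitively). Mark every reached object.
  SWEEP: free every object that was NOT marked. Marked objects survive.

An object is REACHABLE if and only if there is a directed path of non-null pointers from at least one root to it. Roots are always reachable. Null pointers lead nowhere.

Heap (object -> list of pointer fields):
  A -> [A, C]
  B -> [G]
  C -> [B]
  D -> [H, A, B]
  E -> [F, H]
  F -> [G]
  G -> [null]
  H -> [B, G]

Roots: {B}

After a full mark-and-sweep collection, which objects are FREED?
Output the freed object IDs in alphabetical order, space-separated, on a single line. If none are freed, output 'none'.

Answer: A C D E F H

Derivation:
Roots: B
Mark B: refs=G, marked=B
Mark G: refs=null, marked=B G
Unmarked (collected): A C D E F H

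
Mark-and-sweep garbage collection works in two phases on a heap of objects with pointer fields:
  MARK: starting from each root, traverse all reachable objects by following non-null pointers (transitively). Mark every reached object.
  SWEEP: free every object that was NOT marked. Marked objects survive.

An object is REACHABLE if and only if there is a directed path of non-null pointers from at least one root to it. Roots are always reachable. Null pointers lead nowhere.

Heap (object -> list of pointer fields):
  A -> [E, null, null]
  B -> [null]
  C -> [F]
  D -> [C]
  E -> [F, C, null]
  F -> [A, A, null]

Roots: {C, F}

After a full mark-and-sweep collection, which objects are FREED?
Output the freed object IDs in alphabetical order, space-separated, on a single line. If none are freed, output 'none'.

Roots: C F
Mark C: refs=F, marked=C
Mark F: refs=A A null, marked=C F
Mark A: refs=E null null, marked=A C F
Mark E: refs=F C null, marked=A C E F
Unmarked (collected): B D

Answer: B D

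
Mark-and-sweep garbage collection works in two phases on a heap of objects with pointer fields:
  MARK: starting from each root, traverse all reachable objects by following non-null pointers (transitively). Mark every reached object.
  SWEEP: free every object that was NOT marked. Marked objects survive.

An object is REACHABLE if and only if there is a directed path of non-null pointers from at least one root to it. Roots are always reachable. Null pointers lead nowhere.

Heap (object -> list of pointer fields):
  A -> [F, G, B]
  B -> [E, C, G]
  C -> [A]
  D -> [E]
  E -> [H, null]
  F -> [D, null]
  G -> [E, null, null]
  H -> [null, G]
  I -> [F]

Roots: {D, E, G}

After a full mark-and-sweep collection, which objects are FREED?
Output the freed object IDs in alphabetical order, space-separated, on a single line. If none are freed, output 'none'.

Roots: D E G
Mark D: refs=E, marked=D
Mark E: refs=H null, marked=D E
Mark G: refs=E null null, marked=D E G
Mark H: refs=null G, marked=D E G H
Unmarked (collected): A B C F I

Answer: A B C F I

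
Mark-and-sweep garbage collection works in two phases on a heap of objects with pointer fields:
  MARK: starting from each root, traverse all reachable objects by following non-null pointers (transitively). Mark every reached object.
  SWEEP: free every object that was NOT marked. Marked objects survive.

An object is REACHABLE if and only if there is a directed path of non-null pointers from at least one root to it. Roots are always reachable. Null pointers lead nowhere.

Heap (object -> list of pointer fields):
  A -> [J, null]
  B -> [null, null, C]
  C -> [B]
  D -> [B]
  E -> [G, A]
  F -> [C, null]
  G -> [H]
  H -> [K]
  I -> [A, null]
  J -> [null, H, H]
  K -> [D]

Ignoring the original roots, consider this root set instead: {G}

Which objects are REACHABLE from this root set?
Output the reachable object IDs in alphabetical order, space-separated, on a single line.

Roots: G
Mark G: refs=H, marked=G
Mark H: refs=K, marked=G H
Mark K: refs=D, marked=G H K
Mark D: refs=B, marked=D G H K
Mark B: refs=null null C, marked=B D G H K
Mark C: refs=B, marked=B C D G H K
Unmarked (collected): A E F I J

Answer: B C D G H K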